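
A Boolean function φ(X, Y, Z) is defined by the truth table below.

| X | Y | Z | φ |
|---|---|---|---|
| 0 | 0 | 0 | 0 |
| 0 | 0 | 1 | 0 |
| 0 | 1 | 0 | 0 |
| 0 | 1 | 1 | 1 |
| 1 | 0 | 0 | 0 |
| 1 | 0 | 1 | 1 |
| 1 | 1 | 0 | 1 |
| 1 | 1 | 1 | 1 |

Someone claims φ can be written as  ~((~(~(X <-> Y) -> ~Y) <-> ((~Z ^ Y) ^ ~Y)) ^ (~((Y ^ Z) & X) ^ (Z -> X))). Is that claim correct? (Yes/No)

Evaluate ~((~(~(X <-> Y) -> ~Y) <-> ((~Z ^ Y) ^ ~Y)) ^ (~((Y ^ Z) & X) ^ (Z -> X))) on each row and compare to φ:
  X=0, Y=0, Z=0: formula gives 0, φ = 0 ✓
  X=0, Y=0, Z=1: formula gives 0, φ = 0 ✓
  X=0, Y=1, Z=0: formula gives 1, but φ = 0 ✗
Row (0,1,0) is a counterexample, so the formula is not equivalent to φ.

No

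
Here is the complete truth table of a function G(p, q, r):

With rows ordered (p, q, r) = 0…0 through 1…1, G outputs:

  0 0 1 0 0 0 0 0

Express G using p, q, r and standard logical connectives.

G(p, q, r) = (~p & q) & ~r

G is 1 on exactly one input, (0,1,0), whose minterm is ¬p·q·¬r. So G is just that conjunction.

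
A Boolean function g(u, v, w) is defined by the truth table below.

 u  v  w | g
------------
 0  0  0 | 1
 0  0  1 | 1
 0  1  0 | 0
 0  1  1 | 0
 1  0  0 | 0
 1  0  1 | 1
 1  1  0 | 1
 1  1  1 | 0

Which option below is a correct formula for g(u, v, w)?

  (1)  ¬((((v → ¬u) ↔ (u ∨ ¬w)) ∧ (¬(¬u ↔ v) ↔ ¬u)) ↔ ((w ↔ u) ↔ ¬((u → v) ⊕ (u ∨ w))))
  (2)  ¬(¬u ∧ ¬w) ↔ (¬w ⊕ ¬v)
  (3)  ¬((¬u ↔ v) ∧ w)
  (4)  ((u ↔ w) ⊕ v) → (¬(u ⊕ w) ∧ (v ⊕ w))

2

(1): at (0,0,1) it gives 0, but g = 1 — eliminated.
(3): at (0,1,0) it gives 1, but g = 0 — eliminated.
(4): at (0,0,0) it gives 0, but g = 1 — eliminated.
(2) is the remaining candidate, and it agrees with g on all 8 inputs.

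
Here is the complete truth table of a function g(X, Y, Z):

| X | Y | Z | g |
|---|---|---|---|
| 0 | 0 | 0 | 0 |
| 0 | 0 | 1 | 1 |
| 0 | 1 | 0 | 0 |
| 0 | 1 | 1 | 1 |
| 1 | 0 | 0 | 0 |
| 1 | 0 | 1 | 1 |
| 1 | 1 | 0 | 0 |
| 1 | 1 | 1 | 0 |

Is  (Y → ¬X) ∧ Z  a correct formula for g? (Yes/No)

Test each input against both g and the formula:
  X=0, Y=0, Z=0: formula gives 0, g = 0 ✓
  X=0, Y=0, Z=1: formula gives 1, g = 1 ✓
  X=0, Y=1, Z=0: formula gives 0, g = 0 ✓
  X=0, Y=1, Z=1: formula gives 1, g = 1 ✓
  X=1, Y=0, Z=0: formula gives 0, g = 0 ✓
  … (the remaining 3 rows also agree.)
Every row agrees, so the formula is equivalent.

Yes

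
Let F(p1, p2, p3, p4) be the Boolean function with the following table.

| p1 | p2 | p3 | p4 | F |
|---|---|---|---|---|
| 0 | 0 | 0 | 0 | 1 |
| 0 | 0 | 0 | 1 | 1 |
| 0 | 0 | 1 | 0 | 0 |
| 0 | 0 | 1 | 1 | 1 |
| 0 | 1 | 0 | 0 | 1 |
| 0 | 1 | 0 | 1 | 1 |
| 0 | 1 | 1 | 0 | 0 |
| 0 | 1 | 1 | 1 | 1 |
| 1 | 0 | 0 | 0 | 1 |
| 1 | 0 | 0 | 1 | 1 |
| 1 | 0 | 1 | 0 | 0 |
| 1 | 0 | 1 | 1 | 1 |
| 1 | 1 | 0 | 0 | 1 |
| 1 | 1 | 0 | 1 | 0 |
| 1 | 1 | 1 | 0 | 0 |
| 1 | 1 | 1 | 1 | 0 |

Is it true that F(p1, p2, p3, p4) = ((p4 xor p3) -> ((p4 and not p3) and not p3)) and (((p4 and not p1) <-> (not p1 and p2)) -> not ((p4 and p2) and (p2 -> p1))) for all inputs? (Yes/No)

Evaluate ((p4 xor p3) -> ((p4 and not p3) and not p3)) and (((p4 and not p1) <-> (not p1 and p2)) -> not ((p4 and p2) and (p2 -> p1))) on each row and compare to F:
  p1=0, p2=0, p3=0, p4=0: formula gives 1, F = 1 ✓
  p1=0, p2=0, p3=0, p4=1: formula gives 1, F = 1 ✓
  p1=0, p2=0, p3=1, p4=0: formula gives 0, F = 0 ✓
  p1=0, p2=0, p3=1, p4=1: formula gives 1, F = 1 ✓
  …and likewise for the remaining 12 rows.
Every row agrees, so the formula is equivalent.

Yes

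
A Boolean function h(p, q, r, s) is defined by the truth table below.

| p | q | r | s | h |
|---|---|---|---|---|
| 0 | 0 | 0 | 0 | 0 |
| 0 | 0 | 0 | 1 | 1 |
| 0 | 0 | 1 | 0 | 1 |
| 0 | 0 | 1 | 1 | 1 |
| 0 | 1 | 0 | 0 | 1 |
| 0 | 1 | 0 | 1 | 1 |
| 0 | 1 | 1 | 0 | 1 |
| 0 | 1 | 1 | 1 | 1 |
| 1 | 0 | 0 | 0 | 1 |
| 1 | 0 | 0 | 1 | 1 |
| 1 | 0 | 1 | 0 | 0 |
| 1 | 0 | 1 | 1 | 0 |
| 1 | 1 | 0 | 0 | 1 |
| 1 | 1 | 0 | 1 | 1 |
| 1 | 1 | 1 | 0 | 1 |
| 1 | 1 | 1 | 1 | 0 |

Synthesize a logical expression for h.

h(p, q, r, s) = not ((((((not p and not q) and not r) and not s) or (((p and not q) and r) and not s)) or (((p and not q) and r) and s)) or (((p and q) and r) and s))

h is 0 on only 4 rows — (0,0,0,0), (1,0,1,0), (1,0,1,1), (1,1,1,1). Writing each as a minterm (¬p·¬q·¬r·¬s, p·¬q·r·¬s, p·¬q·r·s, p·q·r·s) and OR-ing them characterizes exactly where h=0, so h is the negation of that disjunction.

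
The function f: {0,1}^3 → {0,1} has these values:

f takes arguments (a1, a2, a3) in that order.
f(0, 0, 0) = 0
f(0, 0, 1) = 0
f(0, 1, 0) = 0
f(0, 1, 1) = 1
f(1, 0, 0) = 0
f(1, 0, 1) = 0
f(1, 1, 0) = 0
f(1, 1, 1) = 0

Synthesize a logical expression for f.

f is 1 on exactly one input, (0,1,1), whose minterm is ¬a1·a2·a3. So f is just that conjunction.

f(a1, a2, a3) = (not a1 and a2) and a3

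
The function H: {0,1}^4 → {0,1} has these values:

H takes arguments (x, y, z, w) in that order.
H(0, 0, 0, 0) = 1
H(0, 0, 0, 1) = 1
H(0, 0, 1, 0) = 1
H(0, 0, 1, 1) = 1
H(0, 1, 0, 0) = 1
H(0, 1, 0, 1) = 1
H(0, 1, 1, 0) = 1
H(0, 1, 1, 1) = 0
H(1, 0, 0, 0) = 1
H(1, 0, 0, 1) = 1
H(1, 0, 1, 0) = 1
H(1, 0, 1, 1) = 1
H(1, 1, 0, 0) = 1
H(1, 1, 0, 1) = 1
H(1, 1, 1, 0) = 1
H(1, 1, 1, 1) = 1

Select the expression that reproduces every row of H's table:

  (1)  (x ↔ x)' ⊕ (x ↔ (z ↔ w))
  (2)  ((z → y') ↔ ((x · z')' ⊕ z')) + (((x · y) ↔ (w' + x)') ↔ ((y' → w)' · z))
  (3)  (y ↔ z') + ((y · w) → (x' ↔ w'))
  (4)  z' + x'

(1): at (0,0,0,0) it gives 0, but H = 1 — eliminated.
(2): at (0,0,0,0) it gives 0, but H = 1 — eliminated.
(4): at (0,1,1,1) it gives 1, but H = 0 — eliminated.
(3) is the remaining candidate, and it agrees with H on all 16 inputs.

3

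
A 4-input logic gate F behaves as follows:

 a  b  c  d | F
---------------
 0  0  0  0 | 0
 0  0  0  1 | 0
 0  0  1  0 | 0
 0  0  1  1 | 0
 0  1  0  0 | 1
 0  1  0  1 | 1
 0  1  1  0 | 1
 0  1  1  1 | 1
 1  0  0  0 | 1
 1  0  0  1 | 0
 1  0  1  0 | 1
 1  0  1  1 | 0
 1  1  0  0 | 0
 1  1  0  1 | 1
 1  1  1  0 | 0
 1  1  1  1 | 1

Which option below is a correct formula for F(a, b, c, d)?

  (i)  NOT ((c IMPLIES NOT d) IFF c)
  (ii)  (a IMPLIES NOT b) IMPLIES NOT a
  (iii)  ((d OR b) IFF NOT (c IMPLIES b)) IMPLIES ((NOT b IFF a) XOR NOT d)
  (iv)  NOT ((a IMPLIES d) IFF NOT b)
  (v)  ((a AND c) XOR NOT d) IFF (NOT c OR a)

(i) disagrees with F on (0,0,0,0) (formula → 1, table → 0); rule it out.
(ii) disagrees with F on (0,0,0,0) (formula → 1, table → 0); rule it out.
(iii) disagrees with F on (0,0,0,0) (formula → 1, table → 0); rule it out.
(v) disagrees with F on (0,0,0,0) (formula → 1, table → 0); rule it out.
(iv) is the remaining candidate, and it agrees with F on all 16 inputs.

iv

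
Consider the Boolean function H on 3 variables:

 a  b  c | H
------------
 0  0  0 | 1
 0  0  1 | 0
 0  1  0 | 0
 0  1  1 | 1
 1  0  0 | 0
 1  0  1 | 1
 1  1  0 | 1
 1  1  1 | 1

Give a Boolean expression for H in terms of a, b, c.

H(a, b, c) = ~((((~a & ~b) & c) | ((~a & b) & ~c)) | ((a & ~b) & ~c))

There are just 3 zero rows: (0,0,1), (0,1,0), (1,0,0). Their minterms are ¬a·¬b·c, ¬a·b·¬c, a·¬b·¬c; the OR of those covers precisely the 0-outputs, and negating it yields H.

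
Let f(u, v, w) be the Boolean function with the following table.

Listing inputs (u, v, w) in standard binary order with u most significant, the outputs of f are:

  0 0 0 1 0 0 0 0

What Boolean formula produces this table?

f(u, v, w) = (u' · v) · w

Only row (0,1,1) gives 1. That row's minterm ¬u·v·w is f directly.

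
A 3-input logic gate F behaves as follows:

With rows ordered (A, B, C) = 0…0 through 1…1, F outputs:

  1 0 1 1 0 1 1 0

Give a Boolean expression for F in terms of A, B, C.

F is 0 on only 3 rows — (0,0,1), (1,0,0), (1,1,1). Writing each as a minterm (¬A·¬B·C, A·¬B·¬C, A·B·C) and OR-ing them characterizes exactly where F=0, so F is the negation of that disjunction.

F(A, B, C) = not ((((not A and not B) and C) or ((A and not B) and not C)) or ((A and B) and C))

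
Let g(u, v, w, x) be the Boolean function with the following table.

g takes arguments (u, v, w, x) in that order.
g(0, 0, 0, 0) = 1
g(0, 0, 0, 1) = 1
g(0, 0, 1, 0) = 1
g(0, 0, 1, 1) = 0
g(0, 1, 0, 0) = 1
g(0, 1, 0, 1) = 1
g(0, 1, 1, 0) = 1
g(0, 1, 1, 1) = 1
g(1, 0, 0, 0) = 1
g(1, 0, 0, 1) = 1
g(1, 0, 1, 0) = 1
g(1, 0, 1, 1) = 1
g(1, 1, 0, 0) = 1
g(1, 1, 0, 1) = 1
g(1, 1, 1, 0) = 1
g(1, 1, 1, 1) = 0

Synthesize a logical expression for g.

The 0-rows are (0,0,1,1), (1,1,1,1). Take each as a conjunction (¬u·¬v·w·x, u·v·w·x), form their disjunction, and complement — that gives a formula that is 1 everywhere g is.

g(u, v, w, x) = NOT ((((NOT u AND NOT v) AND w) AND x) OR (((u AND v) AND w) AND x))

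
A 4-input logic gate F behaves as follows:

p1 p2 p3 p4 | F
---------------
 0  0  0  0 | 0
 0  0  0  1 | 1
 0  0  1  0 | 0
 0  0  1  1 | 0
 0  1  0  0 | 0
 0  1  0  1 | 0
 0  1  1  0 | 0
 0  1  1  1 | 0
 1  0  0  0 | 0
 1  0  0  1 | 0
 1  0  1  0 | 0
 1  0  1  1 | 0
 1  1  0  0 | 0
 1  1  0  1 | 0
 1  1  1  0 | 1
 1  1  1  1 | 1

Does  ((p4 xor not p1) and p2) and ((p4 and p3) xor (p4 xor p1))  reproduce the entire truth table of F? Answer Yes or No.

Test each input against both F and the formula:
  p1=0, p2=0, p3=0, p4=0: formula gives 0, F = 0 ✓
  p1=0, p2=0, p3=0, p4=1: formula gives 0, but F = 1 ✗
Row (0,0,0,1) is a counterexample, so the formula is not equivalent to F.

No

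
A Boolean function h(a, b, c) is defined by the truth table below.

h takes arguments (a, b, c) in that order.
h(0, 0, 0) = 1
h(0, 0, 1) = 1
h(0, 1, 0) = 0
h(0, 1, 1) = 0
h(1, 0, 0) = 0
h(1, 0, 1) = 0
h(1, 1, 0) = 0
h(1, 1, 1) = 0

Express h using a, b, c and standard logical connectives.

h(a, b, c) = ((~a & ~b) & ~c) | ((~a & ~b) & c)

The 1-rows are (0,0,0), (0,0,1). Each contributes one minterm — ¬a·¬b·¬c; ¬a·¬b·c — and their disjunction is a sum-of-products form of h.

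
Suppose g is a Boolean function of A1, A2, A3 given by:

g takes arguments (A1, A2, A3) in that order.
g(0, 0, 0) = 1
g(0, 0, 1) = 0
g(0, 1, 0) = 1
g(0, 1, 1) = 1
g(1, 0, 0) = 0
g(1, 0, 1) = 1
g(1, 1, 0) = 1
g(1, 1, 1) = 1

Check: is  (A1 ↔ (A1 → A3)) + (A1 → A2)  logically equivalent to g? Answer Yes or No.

Test each input against both g and the formula:
  A1=0, A2=0, A3=0: formula gives 1, g = 1 ✓
  A1=0, A2=0, A3=1: formula gives 1, but g = 0 ✗
A single disagreement suffices: at (0,0,1) they differ, so the formula does not compute g.

No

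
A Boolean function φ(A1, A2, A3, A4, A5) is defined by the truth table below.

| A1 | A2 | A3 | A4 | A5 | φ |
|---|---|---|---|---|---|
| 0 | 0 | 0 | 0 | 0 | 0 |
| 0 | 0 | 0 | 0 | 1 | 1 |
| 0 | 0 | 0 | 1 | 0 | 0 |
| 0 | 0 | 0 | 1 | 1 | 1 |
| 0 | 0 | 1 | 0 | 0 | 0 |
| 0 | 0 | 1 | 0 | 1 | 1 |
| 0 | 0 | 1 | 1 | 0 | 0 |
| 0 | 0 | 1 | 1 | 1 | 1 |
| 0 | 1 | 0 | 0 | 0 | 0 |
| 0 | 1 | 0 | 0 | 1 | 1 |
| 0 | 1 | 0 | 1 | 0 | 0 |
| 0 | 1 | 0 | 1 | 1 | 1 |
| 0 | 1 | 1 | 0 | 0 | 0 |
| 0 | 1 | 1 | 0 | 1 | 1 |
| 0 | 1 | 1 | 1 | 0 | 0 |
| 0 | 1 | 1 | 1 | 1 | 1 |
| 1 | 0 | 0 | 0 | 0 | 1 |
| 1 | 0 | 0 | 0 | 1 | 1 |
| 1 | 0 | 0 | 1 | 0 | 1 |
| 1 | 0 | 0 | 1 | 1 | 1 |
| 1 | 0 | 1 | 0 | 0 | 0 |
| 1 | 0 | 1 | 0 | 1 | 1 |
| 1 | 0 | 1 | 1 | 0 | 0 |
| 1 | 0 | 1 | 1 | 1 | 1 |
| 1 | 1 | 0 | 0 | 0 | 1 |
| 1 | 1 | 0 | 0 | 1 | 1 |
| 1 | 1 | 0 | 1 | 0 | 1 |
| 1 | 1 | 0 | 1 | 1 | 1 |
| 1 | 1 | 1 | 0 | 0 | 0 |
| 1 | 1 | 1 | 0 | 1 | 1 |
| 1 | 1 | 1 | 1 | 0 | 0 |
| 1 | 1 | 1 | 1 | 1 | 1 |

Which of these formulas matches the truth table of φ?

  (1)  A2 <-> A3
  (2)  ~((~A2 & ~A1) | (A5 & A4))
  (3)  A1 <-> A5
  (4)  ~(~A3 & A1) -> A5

4

(1): at (0,0,0,0,0) it gives 1, but φ = 0 — eliminated.
(2): at (0,0,0,0,1) it gives 0, but φ = 1 — eliminated.
(3): at (0,0,0,0,0) it gives 1, but φ = 0 — eliminated.
(4) is the remaining candidate, and it agrees with φ on all 32 inputs.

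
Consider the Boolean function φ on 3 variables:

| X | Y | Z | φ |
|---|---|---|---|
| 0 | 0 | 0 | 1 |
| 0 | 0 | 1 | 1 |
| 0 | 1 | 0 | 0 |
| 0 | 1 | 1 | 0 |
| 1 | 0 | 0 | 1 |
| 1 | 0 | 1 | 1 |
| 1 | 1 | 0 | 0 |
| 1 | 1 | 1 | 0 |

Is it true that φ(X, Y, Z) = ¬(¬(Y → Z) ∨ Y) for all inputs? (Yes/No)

Test each input against both φ and the formula:
  X=0, Y=0, Z=0: formula gives 1, φ = 1 ✓
  X=0, Y=0, Z=1: formula gives 1, φ = 1 ✓
  X=0, Y=1, Z=0: formula gives 0, φ = 0 ✓
  X=0, Y=1, Z=1: formula gives 0, φ = 0 ✓
  X=1, Y=0, Z=0: formula gives 1, φ = 1 ✓
  …and likewise for the remaining 3 rows.
All 8 rows match — the expression computes φ exactly.

Yes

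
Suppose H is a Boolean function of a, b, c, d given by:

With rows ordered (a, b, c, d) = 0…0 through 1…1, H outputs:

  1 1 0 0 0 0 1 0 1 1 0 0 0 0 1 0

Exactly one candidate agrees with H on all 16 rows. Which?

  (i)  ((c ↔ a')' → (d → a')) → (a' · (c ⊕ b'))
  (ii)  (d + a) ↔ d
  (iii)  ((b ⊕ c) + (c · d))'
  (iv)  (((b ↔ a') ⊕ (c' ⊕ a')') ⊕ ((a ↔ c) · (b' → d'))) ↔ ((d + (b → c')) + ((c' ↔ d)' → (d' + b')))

(i) fails at (0,1,1,1): the formula yields 1, H is 0.
(ii) fails at (0,0,1,0): the formula yields 1, H is 0.
(iv) fails at (0,0,0,0): the formula yields 0, H is 1.
(iii) is the remaining candidate, and it agrees with H on all 16 inputs.

iii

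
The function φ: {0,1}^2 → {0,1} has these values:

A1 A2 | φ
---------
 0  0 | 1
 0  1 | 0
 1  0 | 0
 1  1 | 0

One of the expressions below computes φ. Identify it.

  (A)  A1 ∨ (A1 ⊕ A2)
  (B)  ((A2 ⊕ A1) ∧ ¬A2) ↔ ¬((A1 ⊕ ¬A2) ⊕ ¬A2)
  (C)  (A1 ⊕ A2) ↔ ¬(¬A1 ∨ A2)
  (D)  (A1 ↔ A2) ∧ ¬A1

D

(A): at (0,0) it gives 0, but φ = 1 — eliminated.
(B): at (0,0) it gives 0, but φ = 1 — eliminated.
(C): at (1,0) it gives 1, but φ = 0 — eliminated.
That leaves (D). Evaluating it on every row reproduces the table of φ exactly.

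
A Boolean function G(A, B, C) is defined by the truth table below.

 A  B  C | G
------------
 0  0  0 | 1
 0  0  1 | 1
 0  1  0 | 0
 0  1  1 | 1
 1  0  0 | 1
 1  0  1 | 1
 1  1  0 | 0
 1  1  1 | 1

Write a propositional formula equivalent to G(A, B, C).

The 0-rows are (0,1,0), (1,1,0). Take each as a conjunction (¬A·B·¬C, A·B·¬C), form their disjunction, and complement — that gives a formula that is 1 everywhere G is.

G(A, B, C) = ¬(((¬A ∧ B) ∧ ¬C) ∨ ((A ∧ B) ∧ ¬C))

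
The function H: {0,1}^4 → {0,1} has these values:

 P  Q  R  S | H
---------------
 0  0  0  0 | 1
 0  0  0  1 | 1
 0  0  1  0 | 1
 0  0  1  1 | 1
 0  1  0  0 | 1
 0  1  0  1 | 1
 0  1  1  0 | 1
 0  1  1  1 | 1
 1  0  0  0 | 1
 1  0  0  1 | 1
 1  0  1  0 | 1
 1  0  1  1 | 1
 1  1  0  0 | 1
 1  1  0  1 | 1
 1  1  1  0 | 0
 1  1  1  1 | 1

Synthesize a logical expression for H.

Only row (1,1,1,0) gives 0. So H is 1 everywhere except there — the complement of the minterm P·Q·R·¬S.

H(P, Q, R, S) = ~(((P & Q) & R) & ~S)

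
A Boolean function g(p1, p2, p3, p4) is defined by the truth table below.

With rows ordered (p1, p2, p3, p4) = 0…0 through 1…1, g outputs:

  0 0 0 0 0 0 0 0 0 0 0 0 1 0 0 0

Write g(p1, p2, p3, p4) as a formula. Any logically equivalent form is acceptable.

g(p1, p2, p3, p4) = ((p1 · p2) · p3') · p4'

Only row (1,1,0,0) gives 1. That row's minterm p1·p2·¬p3·¬p4 is g directly.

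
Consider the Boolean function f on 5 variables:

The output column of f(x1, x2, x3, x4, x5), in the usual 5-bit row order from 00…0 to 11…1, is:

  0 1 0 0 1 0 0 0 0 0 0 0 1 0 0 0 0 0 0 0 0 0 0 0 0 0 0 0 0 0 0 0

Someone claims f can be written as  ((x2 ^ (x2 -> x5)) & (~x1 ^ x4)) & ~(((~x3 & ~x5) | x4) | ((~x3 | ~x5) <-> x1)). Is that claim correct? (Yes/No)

Test each input against both f and the formula:
  x1=0, x2=0, x3=0, x4=0, x5=0: formula gives 0, f = 0 ✓
  x1=0, x2=0, x3=0, x4=0, x5=1: formula gives 1, f = 1 ✓
  x1=0, x2=0, x3=0, x4=1, x5=0: formula gives 0, f = 0 ✓
  x1=0, x2=0, x3=0, x4=1, x5=1: formula gives 0, f = 0 ✓
  … (the remaining 28 rows also agree.)
Every row agrees, so the formula is equivalent.

Yes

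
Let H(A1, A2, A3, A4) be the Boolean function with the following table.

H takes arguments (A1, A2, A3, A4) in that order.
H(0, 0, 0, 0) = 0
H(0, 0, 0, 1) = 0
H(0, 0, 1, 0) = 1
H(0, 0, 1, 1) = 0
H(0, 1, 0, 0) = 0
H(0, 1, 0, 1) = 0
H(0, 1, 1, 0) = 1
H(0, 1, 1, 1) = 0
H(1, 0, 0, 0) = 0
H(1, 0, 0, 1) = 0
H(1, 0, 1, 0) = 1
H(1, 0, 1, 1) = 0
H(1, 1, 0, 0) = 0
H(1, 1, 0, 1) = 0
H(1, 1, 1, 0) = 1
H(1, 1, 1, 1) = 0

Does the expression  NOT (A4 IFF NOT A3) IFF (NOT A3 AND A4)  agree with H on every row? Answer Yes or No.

Yes

Check the formula against H row by row:
  A1=0, A2=0, A3=0, A4=0: formula gives 0, H = 0 ✓
  A1=0, A2=0, A3=0, A4=1: formula gives 0, H = 0 ✓
  A1=0, A2=0, A3=1, A4=0: formula gives 1, H = 1 ✓
  A1=0, A2=0, A3=1, A4=1: formula gives 0, H = 0 ✓
  … (the remaining 12 rows also agree.)
Every row agrees, so the formula is equivalent.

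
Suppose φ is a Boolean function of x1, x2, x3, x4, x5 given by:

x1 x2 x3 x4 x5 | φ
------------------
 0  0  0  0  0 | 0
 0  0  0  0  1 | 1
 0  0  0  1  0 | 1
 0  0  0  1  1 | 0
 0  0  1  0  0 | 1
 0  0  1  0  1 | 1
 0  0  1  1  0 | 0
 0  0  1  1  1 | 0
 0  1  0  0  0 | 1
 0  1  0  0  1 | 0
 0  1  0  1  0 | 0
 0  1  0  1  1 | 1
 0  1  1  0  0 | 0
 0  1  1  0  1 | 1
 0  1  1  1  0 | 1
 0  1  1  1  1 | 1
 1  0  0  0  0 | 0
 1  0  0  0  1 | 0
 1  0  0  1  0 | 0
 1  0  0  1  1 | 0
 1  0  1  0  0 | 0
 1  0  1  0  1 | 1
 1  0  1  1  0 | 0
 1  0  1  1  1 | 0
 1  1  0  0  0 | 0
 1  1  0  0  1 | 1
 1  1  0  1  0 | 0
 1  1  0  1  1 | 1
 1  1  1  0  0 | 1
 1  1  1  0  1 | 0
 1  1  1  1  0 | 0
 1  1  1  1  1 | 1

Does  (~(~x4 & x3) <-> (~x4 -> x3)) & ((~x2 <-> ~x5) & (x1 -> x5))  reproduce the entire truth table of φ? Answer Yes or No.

No

Test each input against both φ and the formula:
  x1=0, x2=0, x3=0, x4=0, x5=0: formula gives 0, φ = 0 ✓
  x1=0, x2=0, x3=0, x4=0, x5=1: formula gives 0, but φ = 1 ✗
Since they disagree at (0,0,0,0,1), the expression is not a correct formula for φ.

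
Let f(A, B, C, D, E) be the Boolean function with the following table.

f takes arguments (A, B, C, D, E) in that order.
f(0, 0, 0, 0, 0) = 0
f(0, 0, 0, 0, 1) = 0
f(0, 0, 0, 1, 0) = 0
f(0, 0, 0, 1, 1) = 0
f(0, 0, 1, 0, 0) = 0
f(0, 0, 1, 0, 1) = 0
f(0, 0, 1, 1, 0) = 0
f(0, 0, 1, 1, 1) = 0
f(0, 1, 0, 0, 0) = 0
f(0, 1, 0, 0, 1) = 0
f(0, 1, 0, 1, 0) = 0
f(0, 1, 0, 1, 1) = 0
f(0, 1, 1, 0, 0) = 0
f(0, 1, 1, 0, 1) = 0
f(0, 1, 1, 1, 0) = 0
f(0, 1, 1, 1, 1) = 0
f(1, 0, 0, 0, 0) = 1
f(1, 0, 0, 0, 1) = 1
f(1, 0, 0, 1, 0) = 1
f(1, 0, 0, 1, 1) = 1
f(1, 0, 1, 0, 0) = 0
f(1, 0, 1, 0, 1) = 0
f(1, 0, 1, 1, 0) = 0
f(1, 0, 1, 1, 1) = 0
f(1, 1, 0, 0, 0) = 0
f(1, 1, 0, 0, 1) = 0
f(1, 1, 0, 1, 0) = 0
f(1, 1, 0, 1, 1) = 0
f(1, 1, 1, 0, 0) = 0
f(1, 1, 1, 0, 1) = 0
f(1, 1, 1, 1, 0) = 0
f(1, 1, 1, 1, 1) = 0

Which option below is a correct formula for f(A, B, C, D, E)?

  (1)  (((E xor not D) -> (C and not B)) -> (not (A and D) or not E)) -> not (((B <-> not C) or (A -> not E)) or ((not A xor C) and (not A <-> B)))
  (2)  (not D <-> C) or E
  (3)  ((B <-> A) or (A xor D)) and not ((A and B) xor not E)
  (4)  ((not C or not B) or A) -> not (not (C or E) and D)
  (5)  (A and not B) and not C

(1): at (1,0,0,0,0) it gives 0, but f = 1 — eliminated.
(2): at (0,0,0,0,1) it gives 1, but f = 0 — eliminated.
(3): at (0,0,0,0,1) it gives 1, but f = 0 — eliminated.
(4): at (0,0,0,0,0) it gives 1, but f = 0 — eliminated.
(5) is the remaining candidate, and it agrees with f on all 32 inputs.

5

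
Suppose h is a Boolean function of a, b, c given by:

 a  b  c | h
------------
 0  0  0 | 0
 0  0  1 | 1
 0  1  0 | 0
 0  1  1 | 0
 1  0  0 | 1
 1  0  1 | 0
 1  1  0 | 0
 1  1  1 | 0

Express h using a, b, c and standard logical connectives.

h=1 on 2 inputs: (0,0,1), (1,0,0). Reading each as a conjunction of literals (¬a·¬b·c, a·¬b·¬c) and taking the OR gives the canonical DNF.

h(a, b, c) = ((NOT a AND NOT b) AND c) OR ((a AND NOT b) AND NOT c)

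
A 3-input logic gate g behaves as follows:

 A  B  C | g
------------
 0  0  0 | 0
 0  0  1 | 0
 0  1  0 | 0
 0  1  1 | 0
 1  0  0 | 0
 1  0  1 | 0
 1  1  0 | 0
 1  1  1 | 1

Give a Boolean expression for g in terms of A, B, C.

g is 1 on exactly one input, (1,1,1), whose minterm is A·B·C. So g is just that conjunction.

g(A, B, C) = (A ∧ B) ∧ C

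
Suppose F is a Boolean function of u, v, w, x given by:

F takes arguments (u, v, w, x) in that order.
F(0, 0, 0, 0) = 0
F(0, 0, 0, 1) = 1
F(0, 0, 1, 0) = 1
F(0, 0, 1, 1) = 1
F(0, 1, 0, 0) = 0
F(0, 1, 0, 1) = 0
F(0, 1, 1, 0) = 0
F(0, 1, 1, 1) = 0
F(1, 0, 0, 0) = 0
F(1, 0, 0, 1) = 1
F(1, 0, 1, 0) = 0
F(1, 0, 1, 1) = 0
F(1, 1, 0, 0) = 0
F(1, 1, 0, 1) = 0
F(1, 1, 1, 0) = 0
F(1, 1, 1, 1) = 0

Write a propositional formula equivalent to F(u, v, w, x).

Collect the rows where F=1 — (0,0,0,1), (0,0,1,0), (0,0,1,1), (1,0,0,1) — and write one minterm per row: ¬u·¬v·¬w·x, ¬u·¬v·w·¬x, ¬u·¬v·w·x, u·¬v·¬w·x. Their union (logical OR) reproduces the table exactly.

F(u, v, w, x) = (((((~u & ~v) & ~w) & x) | (((~u & ~v) & w) & ~x)) | (((~u & ~v) & w) & x)) | (((u & ~v) & ~w) & x)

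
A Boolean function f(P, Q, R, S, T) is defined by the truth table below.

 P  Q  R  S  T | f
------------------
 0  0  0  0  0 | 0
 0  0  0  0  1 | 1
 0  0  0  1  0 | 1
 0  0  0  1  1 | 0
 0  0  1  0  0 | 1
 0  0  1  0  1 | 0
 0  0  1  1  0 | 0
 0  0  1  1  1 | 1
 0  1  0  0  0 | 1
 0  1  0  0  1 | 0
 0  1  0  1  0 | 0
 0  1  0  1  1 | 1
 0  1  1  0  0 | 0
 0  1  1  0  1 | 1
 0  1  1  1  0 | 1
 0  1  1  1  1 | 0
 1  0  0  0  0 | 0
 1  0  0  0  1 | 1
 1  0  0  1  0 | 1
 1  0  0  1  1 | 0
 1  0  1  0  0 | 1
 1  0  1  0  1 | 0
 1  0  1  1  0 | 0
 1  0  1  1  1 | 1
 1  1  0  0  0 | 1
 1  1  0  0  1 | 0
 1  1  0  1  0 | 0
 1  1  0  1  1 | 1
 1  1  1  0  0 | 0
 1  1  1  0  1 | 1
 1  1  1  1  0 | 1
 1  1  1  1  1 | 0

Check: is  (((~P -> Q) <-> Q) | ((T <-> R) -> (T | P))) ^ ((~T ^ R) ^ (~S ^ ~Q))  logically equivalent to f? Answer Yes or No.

Test each input against both f and the formula:
  P=0, Q=0, R=0, S=0, T=0: formula gives 0, f = 0 ✓
  P=0, Q=0, R=0, S=0, T=1: formula gives 1, f = 1 ✓
  P=0, Q=0, R=0, S=1, T=0: formula gives 1, f = 1 ✓
  P=0, Q=0, R=0, S=1, T=1: formula gives 0, f = 0 ✓
  … (the remaining 28 rows also agree.)
All 32 rows match — the expression computes f exactly.

Yes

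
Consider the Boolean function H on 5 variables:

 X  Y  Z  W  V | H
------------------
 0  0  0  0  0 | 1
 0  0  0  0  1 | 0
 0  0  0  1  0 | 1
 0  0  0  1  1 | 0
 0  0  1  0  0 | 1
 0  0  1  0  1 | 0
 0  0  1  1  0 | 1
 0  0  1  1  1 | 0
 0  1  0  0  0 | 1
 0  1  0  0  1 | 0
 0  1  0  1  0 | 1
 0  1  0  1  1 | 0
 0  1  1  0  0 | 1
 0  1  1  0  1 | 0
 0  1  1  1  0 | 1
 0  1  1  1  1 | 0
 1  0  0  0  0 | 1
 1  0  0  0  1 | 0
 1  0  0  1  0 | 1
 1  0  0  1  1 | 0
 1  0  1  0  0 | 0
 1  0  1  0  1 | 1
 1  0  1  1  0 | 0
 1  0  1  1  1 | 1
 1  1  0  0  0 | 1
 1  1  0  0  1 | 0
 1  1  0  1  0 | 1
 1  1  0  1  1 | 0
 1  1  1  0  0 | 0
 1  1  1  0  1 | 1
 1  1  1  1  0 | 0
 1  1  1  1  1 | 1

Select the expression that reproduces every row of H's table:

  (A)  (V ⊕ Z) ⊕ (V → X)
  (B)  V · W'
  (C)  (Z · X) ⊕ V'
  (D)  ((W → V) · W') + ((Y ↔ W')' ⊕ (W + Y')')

(A): at (0,0,0,0,1) it gives 1, but H = 0 — eliminated.
(B): at (0,0,0,0,0) it gives 0, but H = 1 — eliminated.
(D): at (0,0,0,0,1) it gives 1, but H = 0 — eliminated.
Only (C) survives; checking it on all 32 rows confirms it matches H.

C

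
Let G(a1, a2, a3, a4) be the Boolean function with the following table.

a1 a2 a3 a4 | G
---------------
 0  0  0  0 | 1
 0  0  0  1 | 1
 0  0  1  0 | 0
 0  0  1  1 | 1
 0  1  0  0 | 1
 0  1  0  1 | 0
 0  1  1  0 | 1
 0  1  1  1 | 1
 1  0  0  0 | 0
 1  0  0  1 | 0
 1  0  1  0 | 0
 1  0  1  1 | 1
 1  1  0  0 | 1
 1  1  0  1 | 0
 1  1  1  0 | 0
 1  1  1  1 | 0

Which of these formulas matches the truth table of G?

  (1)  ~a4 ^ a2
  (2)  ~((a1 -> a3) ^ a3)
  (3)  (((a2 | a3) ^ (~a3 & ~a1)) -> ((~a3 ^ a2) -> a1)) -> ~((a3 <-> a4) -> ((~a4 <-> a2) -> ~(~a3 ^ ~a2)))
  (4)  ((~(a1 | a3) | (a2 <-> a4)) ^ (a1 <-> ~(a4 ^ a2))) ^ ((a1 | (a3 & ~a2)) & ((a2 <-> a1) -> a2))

3

(1) fails at (0,0,0,1): the formula yields 0, G is 1.
(2) fails at (0,0,0,0): the formula yields 0, G is 1.
(4) fails at (0,0,0,1): the formula yields 0, G is 1.
Only (3) survives; checking it on all 16 rows confirms it matches G.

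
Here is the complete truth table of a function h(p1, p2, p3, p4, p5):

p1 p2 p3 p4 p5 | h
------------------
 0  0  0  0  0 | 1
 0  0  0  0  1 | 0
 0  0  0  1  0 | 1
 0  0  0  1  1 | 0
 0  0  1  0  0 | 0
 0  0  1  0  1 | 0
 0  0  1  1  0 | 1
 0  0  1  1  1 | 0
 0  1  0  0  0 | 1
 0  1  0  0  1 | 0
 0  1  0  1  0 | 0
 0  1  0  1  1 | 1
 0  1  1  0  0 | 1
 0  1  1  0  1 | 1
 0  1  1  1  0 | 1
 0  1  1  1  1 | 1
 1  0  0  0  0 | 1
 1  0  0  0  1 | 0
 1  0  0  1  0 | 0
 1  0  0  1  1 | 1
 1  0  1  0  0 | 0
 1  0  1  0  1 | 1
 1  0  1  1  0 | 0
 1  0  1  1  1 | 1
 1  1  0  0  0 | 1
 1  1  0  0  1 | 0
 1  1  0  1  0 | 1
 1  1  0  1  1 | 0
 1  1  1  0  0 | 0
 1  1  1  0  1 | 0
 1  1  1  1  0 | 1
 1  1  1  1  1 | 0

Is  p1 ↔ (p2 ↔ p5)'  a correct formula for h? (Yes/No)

No

Evaluate p1 ↔ (p2 ↔ p5)' on each row and compare to h:
  p1=0, p2=0, p3=0, p4=0, p5=0: formula gives 1, h = 1 ✓
  p1=0, p2=0, p3=0, p4=0, p5=1: formula gives 0, h = 0 ✓
  p1=0, p2=0, p3=0, p4=1, p5=0: formula gives 1, h = 1 ✓
  p1=0, p2=0, p3=0, p4=1, p5=1: formula gives 0, h = 0 ✓
  p1=0, p2=0, p3=1, p4=0, p5=0: formula gives 1, but h = 0 ✗
A single disagreement suffices: at (0,0,1,0,0) they differ, so the formula does not compute h.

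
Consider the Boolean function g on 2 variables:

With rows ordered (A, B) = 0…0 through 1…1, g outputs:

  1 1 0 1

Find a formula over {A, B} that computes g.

g(A, B) = A IMPLIES B

This is A → B (false only at 1,0).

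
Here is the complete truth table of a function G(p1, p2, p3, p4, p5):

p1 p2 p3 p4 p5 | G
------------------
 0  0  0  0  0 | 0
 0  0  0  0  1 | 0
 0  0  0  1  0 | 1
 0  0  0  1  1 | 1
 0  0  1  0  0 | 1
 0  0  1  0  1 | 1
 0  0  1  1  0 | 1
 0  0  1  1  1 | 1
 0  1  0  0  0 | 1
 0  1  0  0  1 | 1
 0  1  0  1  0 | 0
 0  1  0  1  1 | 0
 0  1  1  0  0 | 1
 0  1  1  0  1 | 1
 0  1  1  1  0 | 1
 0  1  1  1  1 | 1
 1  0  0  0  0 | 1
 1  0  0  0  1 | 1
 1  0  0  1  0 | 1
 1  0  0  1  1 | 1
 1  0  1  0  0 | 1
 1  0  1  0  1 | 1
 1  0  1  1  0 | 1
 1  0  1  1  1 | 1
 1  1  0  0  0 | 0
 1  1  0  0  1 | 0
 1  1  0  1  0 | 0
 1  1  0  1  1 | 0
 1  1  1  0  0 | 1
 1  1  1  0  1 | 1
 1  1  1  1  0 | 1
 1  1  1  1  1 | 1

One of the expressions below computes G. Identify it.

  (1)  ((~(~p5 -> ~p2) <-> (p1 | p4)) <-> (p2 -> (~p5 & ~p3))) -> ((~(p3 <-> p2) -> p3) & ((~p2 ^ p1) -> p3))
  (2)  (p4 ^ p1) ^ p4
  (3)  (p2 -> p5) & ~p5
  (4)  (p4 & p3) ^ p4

1

(2): at (0,0,0,1,0) it gives 0, but G = 1 — eliminated.
(3): at (0,0,0,0,0) it gives 1, but G = 0 — eliminated.
(4): at (0,0,1,0,0) it gives 0, but G = 1 — eliminated.
That leaves (1). Evaluating it on every row reproduces the table of G exactly.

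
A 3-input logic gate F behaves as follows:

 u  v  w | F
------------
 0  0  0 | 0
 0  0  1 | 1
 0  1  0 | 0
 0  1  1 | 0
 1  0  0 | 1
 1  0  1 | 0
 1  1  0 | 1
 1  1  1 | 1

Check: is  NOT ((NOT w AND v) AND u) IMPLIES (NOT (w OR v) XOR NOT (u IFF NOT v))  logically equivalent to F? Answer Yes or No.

Yes

Test each input against both F and the formula:
  u=0, v=0, w=0: formula gives 0, F = 0 ✓
  u=0, v=0, w=1: formula gives 1, F = 1 ✓
  u=0, v=1, w=0: formula gives 0, F = 0 ✓
  u=0, v=1, w=1: formula gives 0, F = 0 ✓
  u=1, v=0, w=0: formula gives 1, F = 1 ✓
  … (the remaining 3 rows also agree.)
No disagreement on any input; they are logically equivalent.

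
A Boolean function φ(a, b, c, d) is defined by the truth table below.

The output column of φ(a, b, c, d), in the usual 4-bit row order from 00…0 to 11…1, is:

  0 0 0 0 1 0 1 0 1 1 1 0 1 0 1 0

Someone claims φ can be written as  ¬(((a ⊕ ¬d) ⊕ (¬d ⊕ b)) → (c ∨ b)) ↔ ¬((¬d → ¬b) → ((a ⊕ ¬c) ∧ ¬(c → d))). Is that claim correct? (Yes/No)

Yes

Check the formula against φ row by row:
  a=0, b=0, c=0, d=0: formula gives 0, φ = 0 ✓
  a=0, b=0, c=0, d=1: formula gives 0, φ = 0 ✓
  a=0, b=0, c=1, d=0: formula gives 0, φ = 0 ✓
  a=0, b=0, c=1, d=1: formula gives 0, φ = 0 ✓
  … (the remaining 12 rows also agree.)
No disagreement on any input; they are logically equivalent.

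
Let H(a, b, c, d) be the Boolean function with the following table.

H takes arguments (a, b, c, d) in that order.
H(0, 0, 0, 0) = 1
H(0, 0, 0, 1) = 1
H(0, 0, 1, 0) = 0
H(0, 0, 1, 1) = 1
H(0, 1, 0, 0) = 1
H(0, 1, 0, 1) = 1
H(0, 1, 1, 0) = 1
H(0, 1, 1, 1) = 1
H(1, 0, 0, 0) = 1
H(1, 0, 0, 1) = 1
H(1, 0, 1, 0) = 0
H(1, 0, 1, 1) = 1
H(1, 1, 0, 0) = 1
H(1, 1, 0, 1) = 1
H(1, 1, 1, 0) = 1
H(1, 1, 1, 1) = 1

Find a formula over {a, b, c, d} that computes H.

The 0-rows are (0,0,1,0), (1,0,1,0). Take each as a conjunction (¬a·¬b·c·¬d, a·¬b·c·¬d), form their disjunction, and complement — that gives a formula that is 1 everywhere H is.

H(a, b, c, d) = ~((((~a & ~b) & c) & ~d) | (((a & ~b) & c) & ~d))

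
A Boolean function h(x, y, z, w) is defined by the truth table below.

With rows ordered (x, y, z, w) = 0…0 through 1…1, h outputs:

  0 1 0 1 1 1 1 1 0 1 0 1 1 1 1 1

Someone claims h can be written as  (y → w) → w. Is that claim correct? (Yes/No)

Yes

Test each input against both h and the formula:
  x=0, y=0, z=0, w=0: formula gives 0, h = 0 ✓
  x=0, y=0, z=0, w=1: formula gives 1, h = 1 ✓
  x=0, y=0, z=1, w=0: formula gives 0, h = 0 ✓
  x=0, y=0, z=1, w=1: formula gives 1, h = 1 ✓
  …and likewise for the remaining 12 rows.
No disagreement on any input; they are logically equivalent.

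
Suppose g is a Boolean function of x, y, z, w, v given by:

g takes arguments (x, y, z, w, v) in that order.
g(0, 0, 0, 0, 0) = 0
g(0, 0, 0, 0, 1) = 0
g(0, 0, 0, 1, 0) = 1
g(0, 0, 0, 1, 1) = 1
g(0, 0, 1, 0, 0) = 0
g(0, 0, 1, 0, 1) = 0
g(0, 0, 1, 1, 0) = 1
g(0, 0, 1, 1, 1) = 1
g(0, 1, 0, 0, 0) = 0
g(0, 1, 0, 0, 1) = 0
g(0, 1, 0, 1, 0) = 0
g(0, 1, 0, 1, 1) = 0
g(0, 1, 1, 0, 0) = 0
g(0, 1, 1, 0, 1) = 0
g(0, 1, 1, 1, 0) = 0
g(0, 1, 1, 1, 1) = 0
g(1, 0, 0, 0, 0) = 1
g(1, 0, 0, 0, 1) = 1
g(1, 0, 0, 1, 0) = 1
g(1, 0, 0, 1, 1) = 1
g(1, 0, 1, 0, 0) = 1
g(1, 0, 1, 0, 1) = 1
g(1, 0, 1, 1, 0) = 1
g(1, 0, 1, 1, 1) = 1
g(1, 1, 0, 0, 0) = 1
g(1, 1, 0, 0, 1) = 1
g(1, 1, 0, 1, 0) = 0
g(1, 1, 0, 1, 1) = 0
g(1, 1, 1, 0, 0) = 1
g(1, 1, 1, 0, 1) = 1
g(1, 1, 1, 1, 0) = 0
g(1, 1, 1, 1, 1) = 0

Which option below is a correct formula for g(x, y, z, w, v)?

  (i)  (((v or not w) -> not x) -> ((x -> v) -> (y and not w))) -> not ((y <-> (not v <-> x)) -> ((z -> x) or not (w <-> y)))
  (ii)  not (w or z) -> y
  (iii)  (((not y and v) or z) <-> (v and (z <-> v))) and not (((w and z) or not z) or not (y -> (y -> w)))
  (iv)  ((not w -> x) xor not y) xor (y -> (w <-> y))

iv

(i): at (0,0,0,0,0) it gives 1, but g = 0 — eliminated.
(ii): at (0,0,1,0,0) it gives 1, but g = 0 — eliminated.
(iii): at (0,0,0,1,0) it gives 0, but g = 1 — eliminated.
That leaves (iv). Evaluating it on every row reproduces the table of g exactly.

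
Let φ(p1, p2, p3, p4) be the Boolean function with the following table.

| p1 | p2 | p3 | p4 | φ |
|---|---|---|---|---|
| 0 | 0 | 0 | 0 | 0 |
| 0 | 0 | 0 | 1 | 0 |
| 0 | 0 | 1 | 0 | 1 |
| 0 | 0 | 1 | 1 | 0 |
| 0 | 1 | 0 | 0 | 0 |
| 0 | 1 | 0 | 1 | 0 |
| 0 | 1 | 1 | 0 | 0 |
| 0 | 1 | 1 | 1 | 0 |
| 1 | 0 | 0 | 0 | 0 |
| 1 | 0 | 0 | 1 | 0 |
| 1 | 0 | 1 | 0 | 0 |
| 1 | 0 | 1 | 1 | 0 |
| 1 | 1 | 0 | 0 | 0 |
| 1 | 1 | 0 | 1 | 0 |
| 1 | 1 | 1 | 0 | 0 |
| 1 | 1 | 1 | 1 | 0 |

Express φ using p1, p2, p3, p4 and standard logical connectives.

Only row (0,0,1,0) gives 1. That row's minterm ¬p1·¬p2·p3·¬p4 is φ directly.

φ(p1, p2, p3, p4) = ((¬p1 ∧ ¬p2) ∧ p3) ∧ ¬p4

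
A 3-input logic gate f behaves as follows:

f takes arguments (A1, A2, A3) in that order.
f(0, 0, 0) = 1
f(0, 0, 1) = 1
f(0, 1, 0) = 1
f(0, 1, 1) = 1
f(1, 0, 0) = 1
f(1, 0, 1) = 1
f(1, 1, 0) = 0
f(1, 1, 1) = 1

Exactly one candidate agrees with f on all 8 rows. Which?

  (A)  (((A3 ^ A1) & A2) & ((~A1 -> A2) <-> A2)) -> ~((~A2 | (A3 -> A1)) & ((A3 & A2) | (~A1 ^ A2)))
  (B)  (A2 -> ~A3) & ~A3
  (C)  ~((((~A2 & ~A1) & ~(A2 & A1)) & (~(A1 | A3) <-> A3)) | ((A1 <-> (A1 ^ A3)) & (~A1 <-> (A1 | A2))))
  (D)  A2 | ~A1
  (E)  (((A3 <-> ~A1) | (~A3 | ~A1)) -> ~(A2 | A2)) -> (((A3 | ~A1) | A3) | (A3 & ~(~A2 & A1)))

A

(B): at (0,0,1) it gives 0, but f = 1 — eliminated.
(C): at (0,1,0) it gives 0, but f = 1 — eliminated.
(D): at (1,0,0) it gives 0, but f = 1 — eliminated.
(E): at (1,0,0) it gives 0, but f = 1 — eliminated.
That leaves (A). Evaluating it on every row reproduces the table of f exactly.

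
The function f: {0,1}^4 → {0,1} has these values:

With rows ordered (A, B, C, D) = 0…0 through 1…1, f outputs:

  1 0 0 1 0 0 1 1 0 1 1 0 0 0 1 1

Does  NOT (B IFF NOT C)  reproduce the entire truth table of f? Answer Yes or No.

No

Check the formula against f row by row:
  A=0, B=0, C=0, D=0: formula gives 1, f = 1 ✓
  A=0, B=0, C=0, D=1: formula gives 1, but f = 0 ✗
Since they disagree at (0,0,0,1), the expression is not a correct formula for f.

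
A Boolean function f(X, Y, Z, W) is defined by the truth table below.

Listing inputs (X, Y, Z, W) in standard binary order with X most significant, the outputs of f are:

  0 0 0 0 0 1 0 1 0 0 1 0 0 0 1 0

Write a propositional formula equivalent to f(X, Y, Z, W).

f(X, Y, Z, W) = (((((~X & Y) & ~Z) & W) | (((~X & Y) & Z) & W)) | (((X & ~Y) & Z) & ~W)) | (((X & Y) & Z) & ~W)

f=1 on 4 inputs: (0,1,0,1), (0,1,1,1), (1,0,1,0), (1,1,1,0). Reading each as a conjunction of literals (¬X·Y·¬Z·W, ¬X·Y·Z·W, X·¬Y·Z·¬W, X·Y·Z·¬W) and taking the OR gives the canonical DNF.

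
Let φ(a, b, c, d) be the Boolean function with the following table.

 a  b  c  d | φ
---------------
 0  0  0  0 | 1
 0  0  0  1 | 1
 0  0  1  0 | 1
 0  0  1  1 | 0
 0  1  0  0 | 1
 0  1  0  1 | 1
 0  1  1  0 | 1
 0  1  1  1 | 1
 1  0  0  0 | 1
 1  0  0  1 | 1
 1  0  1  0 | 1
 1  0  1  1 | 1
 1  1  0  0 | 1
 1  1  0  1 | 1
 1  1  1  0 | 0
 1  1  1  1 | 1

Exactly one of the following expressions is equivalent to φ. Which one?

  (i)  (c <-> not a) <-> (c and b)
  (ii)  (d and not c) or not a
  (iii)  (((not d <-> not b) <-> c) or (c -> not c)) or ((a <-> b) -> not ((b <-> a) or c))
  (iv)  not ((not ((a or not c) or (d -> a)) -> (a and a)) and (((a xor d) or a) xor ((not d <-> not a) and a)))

(i) disagrees with φ on (0,0,1,0) (formula → 0, table → 1); rule it out.
(ii) disagrees with φ on (0,0,1,1) (formula → 1, table → 0); rule it out.
(iv) disagrees with φ on (0,0,0,1) (formula → 0, table → 1); rule it out.
Only (iii) survives; checking it on all 16 rows confirms it matches φ.

iii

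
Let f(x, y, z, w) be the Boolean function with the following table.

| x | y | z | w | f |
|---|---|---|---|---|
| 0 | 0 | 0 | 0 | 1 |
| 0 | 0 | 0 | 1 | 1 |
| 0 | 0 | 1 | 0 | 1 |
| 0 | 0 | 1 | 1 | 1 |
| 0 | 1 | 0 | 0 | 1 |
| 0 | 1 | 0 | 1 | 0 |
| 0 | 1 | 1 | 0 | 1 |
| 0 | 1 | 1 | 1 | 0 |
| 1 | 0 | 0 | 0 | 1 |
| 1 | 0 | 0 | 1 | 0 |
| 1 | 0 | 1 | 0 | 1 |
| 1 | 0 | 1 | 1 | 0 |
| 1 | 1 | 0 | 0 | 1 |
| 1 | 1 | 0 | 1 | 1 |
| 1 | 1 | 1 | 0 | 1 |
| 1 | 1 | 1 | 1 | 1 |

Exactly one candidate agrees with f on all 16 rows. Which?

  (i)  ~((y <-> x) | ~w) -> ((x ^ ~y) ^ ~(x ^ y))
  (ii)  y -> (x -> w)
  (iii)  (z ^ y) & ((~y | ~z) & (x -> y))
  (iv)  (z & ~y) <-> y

(ii) fails at (0,1,0,1): the formula yields 1, f is 0.
(iii) fails at (0,0,0,0): the formula yields 0, f is 1.
(iv) fails at (0,0,1,0): the formula yields 0, f is 1.
That leaves (i). Evaluating it on every row reproduces the table of f exactly.

i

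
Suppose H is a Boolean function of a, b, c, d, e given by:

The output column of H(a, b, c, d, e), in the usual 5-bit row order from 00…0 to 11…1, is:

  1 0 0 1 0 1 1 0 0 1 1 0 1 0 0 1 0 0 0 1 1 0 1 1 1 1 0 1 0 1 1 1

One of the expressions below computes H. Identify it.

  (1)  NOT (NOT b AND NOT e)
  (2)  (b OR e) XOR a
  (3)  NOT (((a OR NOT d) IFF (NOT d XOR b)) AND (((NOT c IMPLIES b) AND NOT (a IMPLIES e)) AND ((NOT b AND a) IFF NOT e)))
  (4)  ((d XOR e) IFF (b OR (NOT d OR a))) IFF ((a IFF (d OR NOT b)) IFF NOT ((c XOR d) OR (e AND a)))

(1) disagrees with H on (0,0,0,0,0) (formula → 0, table → 1); rule it out.
(2) disagrees with H on (0,0,0,0,0) (formula → 0, table → 1); rule it out.
(3) disagrees with H on (0,0,0,0,1) (formula → 1, table → 0); rule it out.
(4) is the remaining candidate, and it agrees with H on all 32 inputs.

4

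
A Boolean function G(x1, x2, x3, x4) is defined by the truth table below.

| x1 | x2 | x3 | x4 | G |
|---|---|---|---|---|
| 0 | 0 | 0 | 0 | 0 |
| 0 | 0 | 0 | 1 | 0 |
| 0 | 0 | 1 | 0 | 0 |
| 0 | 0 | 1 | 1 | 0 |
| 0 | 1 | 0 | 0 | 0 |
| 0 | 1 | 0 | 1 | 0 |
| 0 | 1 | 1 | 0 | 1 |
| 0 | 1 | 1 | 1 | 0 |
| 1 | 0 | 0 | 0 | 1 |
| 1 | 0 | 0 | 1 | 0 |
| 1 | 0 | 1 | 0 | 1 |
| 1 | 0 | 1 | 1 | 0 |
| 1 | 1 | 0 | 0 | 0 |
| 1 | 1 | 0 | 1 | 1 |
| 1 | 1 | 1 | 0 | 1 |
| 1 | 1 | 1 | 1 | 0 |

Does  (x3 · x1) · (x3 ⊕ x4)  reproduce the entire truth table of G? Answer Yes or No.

Evaluate (x3 · x1) · (x3 ⊕ x4) on each row and compare to G:
  x1=0, x2=0, x3=0, x4=0: formula gives 0, G = 0 ✓
  x1=0, x2=0, x3=0, x4=1: formula gives 0, G = 0 ✓
  x1=0, x2=0, x3=1, x4=0: formula gives 0, G = 0 ✓
  x1=0, x2=0, x3=1, x4=1: formula gives 0, G = 0 ✓
  …
  x1=0, x2=1, x3=1, x4=0: formula gives 0, but G = 1 ✗
A single disagreement suffices: at (0,1,1,0) they differ, so the formula does not compute G.

No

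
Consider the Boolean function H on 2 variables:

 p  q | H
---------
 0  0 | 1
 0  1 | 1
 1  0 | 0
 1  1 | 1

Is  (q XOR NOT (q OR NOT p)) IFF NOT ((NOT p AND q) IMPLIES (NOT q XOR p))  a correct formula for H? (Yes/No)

No

Test each input against both H and the formula:
  p=0, q=0: formula gives 1, H = 1 ✓
  p=0, q=1: formula gives 1, H = 1 ✓
  p=1, q=0: formula gives 0, H = 0 ✓
  p=1, q=1: formula gives 0, but H = 1 ✗
Row (1,1) is a counterexample, so the formula is not equivalent to H.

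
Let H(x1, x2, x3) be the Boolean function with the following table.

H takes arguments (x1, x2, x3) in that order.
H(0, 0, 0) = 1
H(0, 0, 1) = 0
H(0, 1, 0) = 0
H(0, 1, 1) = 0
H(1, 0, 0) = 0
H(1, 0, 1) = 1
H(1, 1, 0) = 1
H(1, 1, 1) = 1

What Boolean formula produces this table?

H(x1, x2, x3) = ((((not x1 and not x2) and not x3) or ((x1 and not x2) and x3)) or ((x1 and x2) and not x3)) or ((x1 and x2) and x3)

Collect the rows where H=1 — (0,0,0), (1,0,1), (1,1,0), (1,1,1) — and write one minterm per row: ¬x1·¬x2·¬x3, x1·¬x2·x3, x1·x2·¬x3, x1·x2·x3. Their union (logical OR) reproduces the table exactly.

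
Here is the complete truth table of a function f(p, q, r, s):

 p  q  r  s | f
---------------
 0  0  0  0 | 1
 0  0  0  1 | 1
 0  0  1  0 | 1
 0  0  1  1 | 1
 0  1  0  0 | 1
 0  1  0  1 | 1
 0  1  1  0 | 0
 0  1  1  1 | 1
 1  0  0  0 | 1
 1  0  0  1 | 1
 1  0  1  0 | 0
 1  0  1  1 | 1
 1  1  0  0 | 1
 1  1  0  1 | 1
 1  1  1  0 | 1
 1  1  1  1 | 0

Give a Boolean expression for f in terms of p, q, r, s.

There are just 3 zero rows: (0,1,1,0), (1,0,1,0), (1,1,1,1). Their minterms are ¬p·q·r·¬s, p·¬q·r·¬s, p·q·r·s; the OR of those covers precisely the 0-outputs, and negating it yields f.

f(p, q, r, s) = (((((p' · q) · r) · s') + (((p · q') · r) · s')) + (((p · q) · r) · s))'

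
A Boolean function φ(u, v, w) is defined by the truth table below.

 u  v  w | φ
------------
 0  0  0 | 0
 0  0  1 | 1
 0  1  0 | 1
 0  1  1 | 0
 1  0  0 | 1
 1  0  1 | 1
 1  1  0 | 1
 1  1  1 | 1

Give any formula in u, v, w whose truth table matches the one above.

φ(u, v, w) = not (((not u and not v) and not w) or ((not u and v) and w))

The 0-rows are (0,0,0), (0,1,1). Take each as a conjunction (¬u·¬v·¬w, ¬u·v·w), form their disjunction, and complement — that gives a formula that is 1 everywhere φ is.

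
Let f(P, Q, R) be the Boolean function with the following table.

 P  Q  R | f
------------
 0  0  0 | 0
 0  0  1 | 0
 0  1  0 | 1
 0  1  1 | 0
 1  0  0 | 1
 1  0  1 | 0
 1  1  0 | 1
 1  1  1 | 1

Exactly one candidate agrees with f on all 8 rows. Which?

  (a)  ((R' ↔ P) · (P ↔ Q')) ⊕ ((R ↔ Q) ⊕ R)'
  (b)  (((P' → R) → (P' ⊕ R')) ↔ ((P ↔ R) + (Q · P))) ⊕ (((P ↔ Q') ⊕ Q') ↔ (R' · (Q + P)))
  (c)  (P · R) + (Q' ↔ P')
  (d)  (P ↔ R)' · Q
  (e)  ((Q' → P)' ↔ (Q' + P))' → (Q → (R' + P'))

(b) disagrees with f on (0,0,0) (formula → 1, table → 0); rule it out.
(c) disagrees with f on (0,0,0) (formula → 1, table → 0); rule it out.
(d) disagrees with f on (0,1,0) (formula → 0, table → 1); rule it out.
(e) disagrees with f on (0,0,0) (formula → 1, table → 0); rule it out.
(a) is the remaining candidate, and it agrees with f on all 8 inputs.

a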